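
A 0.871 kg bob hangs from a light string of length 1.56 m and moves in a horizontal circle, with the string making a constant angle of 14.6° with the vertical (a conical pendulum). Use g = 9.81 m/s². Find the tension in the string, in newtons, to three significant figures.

8.83 N

Vertically the bob has no acceleration, so T cosθ = mg.
T = mg/cosθ = 0.871 × 9.81 / cos 14.6° = 8.545/0.9677 = 8.830 N.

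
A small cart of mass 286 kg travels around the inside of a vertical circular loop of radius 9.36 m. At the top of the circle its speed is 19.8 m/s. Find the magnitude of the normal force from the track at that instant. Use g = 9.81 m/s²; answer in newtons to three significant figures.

9170 N

At the top, both N and the weight mg point inward (toward the centre), so N + mg = mv²/r.
N = m(v²/r − g) = 286 × ((19.8)²/9.36 − 9.81) = 286 × (41.88 − 9.81) = 286 × 32.07 = 9173 N.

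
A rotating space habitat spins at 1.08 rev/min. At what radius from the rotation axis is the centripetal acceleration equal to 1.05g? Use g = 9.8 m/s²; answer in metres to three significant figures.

ω = 1.08 rev/min × 2π/60 = 0.1131 rad/s.
a_c = ω²r = 1.05g ⇒ r = 1.05 × 9.8 / (0.1131)² = 10.29/0.01279 = 804.5 m.

804 m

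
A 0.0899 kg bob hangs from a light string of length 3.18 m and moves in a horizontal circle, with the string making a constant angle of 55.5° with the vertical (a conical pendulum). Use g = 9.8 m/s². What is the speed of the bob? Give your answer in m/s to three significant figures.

6.11 m/s

The radius of the circle is r = L sinθ = 3.18 × sin 55.5° = 2.621 m.
Horizontally T sinθ = mv²/r and vertically T cosθ = mg, so tanθ = v²/(rg).
v = √(r g tanθ) = √(2.621 × 9.8 × 1.455) = √37.37 = 6.113 m/s.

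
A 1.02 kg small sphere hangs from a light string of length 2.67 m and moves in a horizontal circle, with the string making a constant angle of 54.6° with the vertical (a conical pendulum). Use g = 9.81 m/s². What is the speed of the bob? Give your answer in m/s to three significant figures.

The radius of the circle is r = L sinθ = 2.67 × sin 54.6° = 2.176 m.
Horizontally T sinθ = mv²/r and vertically T cosθ = mg, so tanθ = v²/(rg).
v = √(r g tanθ) = √(2.176 × 9.81 × 1.407) = √30.04 = 5.481 m/s.

5.48 m/s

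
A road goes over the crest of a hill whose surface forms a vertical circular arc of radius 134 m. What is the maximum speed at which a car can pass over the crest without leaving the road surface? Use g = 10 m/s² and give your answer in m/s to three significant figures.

36.6 m/s

At the crest the centre of the circle is below the car, so the net downward (centripetal) force is mg − N = mv²/r.
The car leaves the road when N → 0, giving v_max = √(g r) = √(10.0 × 134) = 36.61 m/s.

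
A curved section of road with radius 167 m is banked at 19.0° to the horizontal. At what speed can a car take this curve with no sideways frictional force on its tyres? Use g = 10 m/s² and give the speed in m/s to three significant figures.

24.0 m/s

On a frictionless banked curve, N sinθ = mv²/r and N cosθ = mg, so tanθ = v²/(rg).
v = √(r g tanθ) = √(167 × 10.0 × tan 19.0°) = √(167 × 10.0 × 0.3443) = √575.0 = 23.98 m/s.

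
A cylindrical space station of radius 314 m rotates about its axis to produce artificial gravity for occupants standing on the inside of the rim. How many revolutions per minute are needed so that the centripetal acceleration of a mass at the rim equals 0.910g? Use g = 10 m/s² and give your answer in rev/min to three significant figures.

1.63 rev/min

Require ω²r = 0.910g, so ω = √(0.910 × 10.0/314) = 0.1702 rad/s.
In rev/min: ω × 60/(2π) = 0.1702 × 60/(2π) = 1.626 rev/min.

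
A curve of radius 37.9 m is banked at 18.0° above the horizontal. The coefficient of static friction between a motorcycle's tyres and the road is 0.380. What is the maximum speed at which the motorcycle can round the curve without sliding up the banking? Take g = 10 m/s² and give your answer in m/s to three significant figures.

17.5 m/s

At the maximum speed, friction acts down the slope at its limiting value f = μN. Radially (horizontal, toward centre): N sinθ + μN cosθ = mv²/r. Vertically: N cosθ − μN sinθ = mg.
Dividing: v² = r g (sinθ + μcosθ)/(cosθ − μsinθ).
sinθ + μcosθ = 0.3090 + 0.380×0.9511 = 0.6704; cosθ − μsinθ = 0.9511 − 0.380×0.3090 = 0.8336.
v² = 37.9 × 10.0 × 0.6704/0.8336 = 304.8 m²/s², so v = 17.46 m/s.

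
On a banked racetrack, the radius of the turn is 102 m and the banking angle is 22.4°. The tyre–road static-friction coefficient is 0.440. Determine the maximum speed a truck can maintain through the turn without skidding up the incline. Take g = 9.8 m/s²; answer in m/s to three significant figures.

At the maximum speed, friction acts down the slope at its limiting value f = μN. Radially (horizontal, toward centre): N sinθ + μN cosθ = mv²/r. Vertically: N cosθ − μN sinθ = mg.
Dividing: v² = r g (sinθ + μcosθ)/(cosθ − μsinθ).
sinθ + μcosθ = 0.3811 + 0.440×0.9245 = 0.7879; cosθ − μsinθ = 0.9245 − 0.440×0.3811 = 0.7569.
v² = 102 × 9.8 × 0.7879/0.7569 = 1041 m²/s², so v = 32.26 m/s.

32.3 m/s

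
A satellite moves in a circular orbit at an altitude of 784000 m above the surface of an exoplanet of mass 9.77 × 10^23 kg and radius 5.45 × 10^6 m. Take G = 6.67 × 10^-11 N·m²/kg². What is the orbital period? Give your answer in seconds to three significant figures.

r = R + h = 5.45 × 10^6 + 784000 = 6.234 × 10^6 m. Gravity provides the centripetal force: G M m / r² = m v² / r ⇒ v = √(GM/r) = 3233 m/s.
T = 2πr/v = 2π × 6.234 × 10^6 / 3233 = 12110 s.

12100 s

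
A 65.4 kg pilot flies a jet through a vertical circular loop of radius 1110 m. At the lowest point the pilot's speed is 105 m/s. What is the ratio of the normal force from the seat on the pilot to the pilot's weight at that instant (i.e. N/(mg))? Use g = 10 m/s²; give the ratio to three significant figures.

1.99

At the bottom, N − mg = mv²/r, so N = m(v²/r + g) and N/(mg) = v²/(rg) + 1 = (105)²/(1110 × 10.0) + 1 = 0.9932 + 1 = 1.993.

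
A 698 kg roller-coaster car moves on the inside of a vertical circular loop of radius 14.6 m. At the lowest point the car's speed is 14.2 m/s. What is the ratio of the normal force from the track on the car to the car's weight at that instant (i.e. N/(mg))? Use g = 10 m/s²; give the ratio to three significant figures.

At the bottom, N − mg = mv²/r, so N = m(v²/r + g) and N/(mg) = v²/(rg) + 1 = (14.2)²/(14.6 × 10.0) + 1 = 1.381 + 1 = 2.381.

2.38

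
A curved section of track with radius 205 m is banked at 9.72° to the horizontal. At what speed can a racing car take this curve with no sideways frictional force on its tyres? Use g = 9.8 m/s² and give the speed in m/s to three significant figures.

On a frictionless banked curve, N sinθ = mv²/r and N cosθ = mg, so tanθ = v²/(rg).
v = √(r g tanθ) = √(205 × 9.8 × tan 9.72°) = √(205 × 9.8 × 0.1713) = √344.1 = 18.55 m/s.

18.6 m/s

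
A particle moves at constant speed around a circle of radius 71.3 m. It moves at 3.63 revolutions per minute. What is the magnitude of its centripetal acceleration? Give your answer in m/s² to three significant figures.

ω = 3.63 rev/min × 2π/60 = 0.3801 rad/s, so v = ωr = 0.3801 × 71.3 = 27.10 m/s.
a_c = v²/r = (27.10)²/71.3 = 734.6/71.3 = 10.30 m/s².

10.3 m/s²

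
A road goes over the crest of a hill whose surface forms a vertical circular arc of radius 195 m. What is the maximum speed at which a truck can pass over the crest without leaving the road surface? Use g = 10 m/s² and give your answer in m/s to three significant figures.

At the crest the centre of the circle is below the truck, so the net downward (centripetal) force is mg − N = mv²/r.
The truck leaves the road when N → 0, giving v_max = √(g r) = √(10.0 × 195) = 44.16 m/s.

44.2 m/s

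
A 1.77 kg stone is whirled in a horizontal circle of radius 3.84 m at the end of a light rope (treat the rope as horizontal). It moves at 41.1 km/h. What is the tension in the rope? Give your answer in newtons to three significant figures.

v = 41.1 km/h = 41.1/3.6 = 11.42 m/s.
The tension is the only horizontal force, so it supplies the full centripetal force: T = m v²/r = 1.77 × (11.42)²/3.84 = 1.77 × 130.3/3.84 = 60.08 N.

60.1 N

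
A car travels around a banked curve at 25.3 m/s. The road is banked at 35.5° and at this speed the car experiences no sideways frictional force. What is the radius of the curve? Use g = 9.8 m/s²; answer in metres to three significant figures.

91.6 m

Frictionless banking: tanθ = v²/(rg), so r = v²/(g tanθ).
r = (25.3)²/(9.8 × tan 35.5°) = 640.1/(9.8 × 0.7133) = 640.1/6.990 = 91.57 m.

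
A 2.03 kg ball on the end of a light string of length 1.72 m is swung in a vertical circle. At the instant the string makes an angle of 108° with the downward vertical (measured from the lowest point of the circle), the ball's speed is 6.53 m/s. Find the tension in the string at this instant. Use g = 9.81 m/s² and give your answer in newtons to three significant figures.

Take the radial direction toward the centre of the circle as positive. The component of the weight along the string toward the centre is −mg cos φ (φ measured from the bottom), so Newton's second law along the string gives T − mg cos φ = m v²/r.
cos 108° = -0.3090, so T = m(v²/r + g cos φ) = 2.03 × ((6.53)²/1.72 + 9.81 × -0.3090) = 2.03 × (24.79 + (-3.031)) = 2.03 × 21.76 = 44.17 N.

44.2 N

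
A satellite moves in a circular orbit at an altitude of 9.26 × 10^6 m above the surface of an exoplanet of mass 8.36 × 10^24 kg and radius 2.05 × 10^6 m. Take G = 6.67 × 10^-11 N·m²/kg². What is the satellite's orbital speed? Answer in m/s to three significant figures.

7020 m/s

Orbital radius r = R + h = 2.05 × 10^6 + 9.26 × 10^6 = 1.131 × 10^7 m.
Gravity supplies the centripetal force: G M m / r² = m v² / r, so v = √(GM/r).
v = √(6.67 × 10^-11 × 8.36 × 10^24 / 1.131 × 10^7) = √(4.930 × 10^7) = 7022 m/s.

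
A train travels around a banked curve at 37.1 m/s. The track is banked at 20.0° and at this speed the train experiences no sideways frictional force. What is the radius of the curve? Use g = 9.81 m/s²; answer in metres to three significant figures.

385 m

Frictionless banking: tanθ = v²/(rg), so r = v²/(g tanθ).
r = (37.1)²/(9.81 × tan 20.0°) = 1376/(9.81 × 0.3640) = 1376/3.571 = 385.5 m.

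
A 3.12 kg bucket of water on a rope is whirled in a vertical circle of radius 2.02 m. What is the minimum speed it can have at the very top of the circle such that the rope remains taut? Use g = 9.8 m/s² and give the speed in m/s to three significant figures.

At the highest point the centre is directly below, so both the weight and T act inward: T + mg = mv²/r.
At minimum speed T → 0, so mg = mv_min²/r ⇒ v_min = √(g r) = √(9.8 × 2.02) = 4.449 m/s.

4.45 m/s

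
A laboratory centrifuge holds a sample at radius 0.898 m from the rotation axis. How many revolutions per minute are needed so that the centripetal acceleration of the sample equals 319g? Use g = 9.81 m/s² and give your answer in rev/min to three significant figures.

564 rev/min

Require ω²r = 319g, so ω = √(319 × 9.81/0.898) = 59.03 rad/s.
In rev/min: ω × 60/(2π) = 59.03 × 60/(2π) = 563.7 rev/min.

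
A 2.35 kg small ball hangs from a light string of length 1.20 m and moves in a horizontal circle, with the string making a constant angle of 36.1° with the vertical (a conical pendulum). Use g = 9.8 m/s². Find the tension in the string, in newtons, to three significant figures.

28.5 N

Vertically the bob has no acceleration, so T cosθ = mg.
T = mg/cosθ = 2.35 × 9.8 / cos 36.1° = 23.03/0.8080 = 28.50 N.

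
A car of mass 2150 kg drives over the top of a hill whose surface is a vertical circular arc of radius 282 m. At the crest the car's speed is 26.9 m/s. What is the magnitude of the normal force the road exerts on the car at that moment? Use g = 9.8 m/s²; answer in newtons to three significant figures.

At the crest the centripetal acceleration points downward (toward the centre of the arc), so mg − N = mv²/r.
N = m(g − v²/r) = 2150 × (9.8 − (26.9)²/282) = 2150 × (9.8 − 2.566) = 2150 × 7.234 = 15550 N.

15600 N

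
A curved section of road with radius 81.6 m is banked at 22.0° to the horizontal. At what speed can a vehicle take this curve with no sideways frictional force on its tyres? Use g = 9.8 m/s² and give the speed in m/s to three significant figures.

18.0 m/s

On a frictionless banked curve, N sinθ = mv²/r and N cosθ = mg, so tanθ = v²/(rg).
v = √(r g tanθ) = √(81.6 × 9.8 × tan 22.0°) = √(81.6 × 9.8 × 0.4040) = √323.1 = 17.97 m/s.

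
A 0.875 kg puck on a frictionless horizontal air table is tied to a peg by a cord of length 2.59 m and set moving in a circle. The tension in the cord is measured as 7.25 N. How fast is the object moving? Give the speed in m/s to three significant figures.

T = m v²/r ⇒ v = √(T r / m) = √(7.25 × 2.59 / 0.875) = √21.46 = 4.632 m/s.

4.63 m/s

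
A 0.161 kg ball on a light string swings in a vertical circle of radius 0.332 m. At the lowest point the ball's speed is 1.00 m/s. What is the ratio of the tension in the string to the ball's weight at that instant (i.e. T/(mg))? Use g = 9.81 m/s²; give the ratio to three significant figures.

At the bottom, T − mg = mv²/r, so T = m(v²/r + g) and T/(mg) = v²/(rg) + 1 = (1.00)²/(0.332 × 9.81) + 1 = 0.3070 + 1 = 1.307.

1.31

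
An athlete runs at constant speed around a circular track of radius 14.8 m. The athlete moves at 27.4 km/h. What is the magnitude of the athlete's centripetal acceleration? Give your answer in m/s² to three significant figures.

3.91 m/s²

v = 27.4 km/h = 27.4/3.6 = 7.611 m/s.
a_c = v²/r = (7.611)²/14.8 = 57.93/14.8 = 3.914 m/s².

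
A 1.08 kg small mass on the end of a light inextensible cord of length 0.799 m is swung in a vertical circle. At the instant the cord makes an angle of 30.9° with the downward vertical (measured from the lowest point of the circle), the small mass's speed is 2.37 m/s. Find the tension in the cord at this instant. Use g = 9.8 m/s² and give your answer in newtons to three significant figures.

Take the radial direction toward the centre of the circle as positive. The component of the weight along the string toward the centre is −mg cos φ (φ measured from the bottom), so Newton's second law along the string gives T − mg cos φ = m v²/r.
cos 30.9° = 0.8581, so T = m(v²/r + g cos φ) = 1.08 × ((2.37)²/0.799 + 9.8 × 0.8581) = 1.08 × (7.030 + (8.409)) = 1.08 × 15.44 = 16.67 N.

16.7 N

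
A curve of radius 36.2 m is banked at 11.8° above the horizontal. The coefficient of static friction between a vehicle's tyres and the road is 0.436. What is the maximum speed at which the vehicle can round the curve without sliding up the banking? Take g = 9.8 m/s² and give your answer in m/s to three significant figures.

At the maximum speed, friction acts down the slope at its limiting value f = μN. Radially (horizontal, toward centre): N sinθ + μN cosθ = mv²/r. Vertically: N cosθ − μN sinθ = mg.
Dividing: v² = r g (sinθ + μcosθ)/(cosθ − μsinθ).
sinθ + μcosθ = 0.2045 + 0.436×0.9789 = 0.6313; cosθ − μsinθ = 0.9789 − 0.436×0.2045 = 0.8897.
v² = 36.2 × 9.8 × 0.6313/0.8897 = 251.7 m²/s², so v = 15.87 m/s.

15.9 m/s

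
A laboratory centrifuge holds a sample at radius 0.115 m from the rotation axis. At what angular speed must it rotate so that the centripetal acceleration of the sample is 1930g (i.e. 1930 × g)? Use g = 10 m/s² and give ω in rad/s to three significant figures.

410 rad/s

Centripetal acceleration a_c = ω²r. Setting ω²r = 1930g:
ω = √(1930g / r) = √(1930 × 10.0 / 0.115) = √167800 = 409.7 rad/s.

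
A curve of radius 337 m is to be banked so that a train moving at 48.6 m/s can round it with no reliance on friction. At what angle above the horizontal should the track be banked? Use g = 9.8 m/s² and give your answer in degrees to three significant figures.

35.6°

With no friction, the horizontal component of the normal force provides the centripetal force: N sinθ = mv²/r, while N cosθ = mg vertically.
Dividing: tanθ = v²/(r g) = (48.6)²/(337 × 9.8) = 2362/3303 = 0.7152.
θ = arctan(0.7152) = 35.57°.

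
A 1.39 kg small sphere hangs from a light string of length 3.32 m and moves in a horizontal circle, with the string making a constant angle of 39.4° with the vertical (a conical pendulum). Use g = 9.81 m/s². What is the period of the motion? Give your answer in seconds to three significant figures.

r = L sinθ = 2.107 m. From T sinθ = mω²r and T cosθ = mg: tanθ = ω²r/g, so ω² = g tanθ / r = g/(L cosθ).
ω = √(g/(L cosθ)) = √(9.81/(3.32 × 0.7727)) = √3.824 = 1.955 rad/s.
Period = 2π/ω = 3.213 s.

3.21 s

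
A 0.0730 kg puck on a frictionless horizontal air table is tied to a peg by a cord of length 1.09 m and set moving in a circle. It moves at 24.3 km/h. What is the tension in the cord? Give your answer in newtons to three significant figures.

3.05 N

v = 24.3 km/h = 24.3/3.6 = 6.750 m/s.
The tension is the only horizontal force, so it supplies the full centripetal force: T = m v²/r = 0.0730 × (6.750)²/1.09 = 0.0730 × 45.56/1.09 = 3.051 N.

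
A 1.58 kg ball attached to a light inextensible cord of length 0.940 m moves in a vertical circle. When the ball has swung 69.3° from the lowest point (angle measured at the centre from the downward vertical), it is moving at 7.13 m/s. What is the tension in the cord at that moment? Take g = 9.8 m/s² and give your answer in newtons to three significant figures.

Take the radial direction toward the centre of the circle as positive. The component of the weight along the string toward the centre is −mg cos φ (φ measured from the bottom), so Newton's second law along the string gives T − mg cos φ = m v²/r.
cos 69.3° = 0.3535, so T = m(v²/r + g cos φ) = 1.58 × ((7.13)²/0.940 + 9.8 × 0.3535) = 1.58 × (54.08 + (3.464)) = 1.58 × 57.55 = 90.92 N.

90.9 N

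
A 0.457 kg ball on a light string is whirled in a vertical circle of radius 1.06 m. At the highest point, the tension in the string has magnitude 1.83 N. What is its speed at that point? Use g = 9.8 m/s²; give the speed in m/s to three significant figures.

3.83 m/s

At the top, T + mg = mv²/r, so v = √(r(T/m + g)) = √(1.06 × (1.83/0.457 + 9.8)) = √(1.06 × 13.80) = √14.63 = 3.825 m/s.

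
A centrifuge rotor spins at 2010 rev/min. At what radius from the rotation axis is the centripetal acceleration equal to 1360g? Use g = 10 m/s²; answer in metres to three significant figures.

0.307 m

ω = 2010 rev/min × 2π/60 = 210.5 rad/s.
a_c = ω²r = 1360g ⇒ r = 1360 × 10.0 / (210.5)² = 13600/44300 = 0.3070 m.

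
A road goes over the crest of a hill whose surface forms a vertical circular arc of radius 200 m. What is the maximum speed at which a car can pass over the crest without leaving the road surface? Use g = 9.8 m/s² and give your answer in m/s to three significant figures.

44.3 m/s

At the crest the centre of the circle is below the car, so the net downward (centripetal) force is mg − N = mv²/r.
The car leaves the road when N → 0, giving v_max = √(g r) = √(9.8 × 200) = 44.27 m/s.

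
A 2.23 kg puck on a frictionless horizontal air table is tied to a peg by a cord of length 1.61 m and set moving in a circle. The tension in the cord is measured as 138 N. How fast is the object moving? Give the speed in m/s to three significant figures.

9.98 m/s

T = m v²/r ⇒ v = √(T r / m) = √(138 × 1.61 / 2.23) = √99.63 = 9.982 m/s.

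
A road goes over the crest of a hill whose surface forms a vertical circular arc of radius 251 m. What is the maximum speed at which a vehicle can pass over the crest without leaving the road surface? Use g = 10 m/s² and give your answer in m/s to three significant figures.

50.1 m/s

At the crest the centre of the circle is below the vehicle, so the net downward (centripetal) force is mg − N = mv²/r.
The vehicle leaves the road when N → 0, giving v_max = √(g r) = √(10.0 × 251) = 50.10 m/s.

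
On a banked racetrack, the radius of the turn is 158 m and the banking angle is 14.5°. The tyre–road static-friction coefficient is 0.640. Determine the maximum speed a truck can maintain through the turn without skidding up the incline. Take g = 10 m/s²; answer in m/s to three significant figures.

41.2 m/s

At the maximum speed, friction acts down the slope at its limiting value f = μN. Radially (horizontal, toward centre): N sinθ + μN cosθ = mv²/r. Vertically: N cosθ − μN sinθ = mg.
Dividing: v² = r g (sinθ + μcosθ)/(cosθ − μsinθ).
sinθ + μcosθ = 0.2504 + 0.640×0.9681 = 0.8700; cosθ − μsinθ = 0.9681 − 0.640×0.2504 = 0.8079.
v² = 158 × 10.0 × 0.8700/0.8079 = 1701 m²/s², so v = 41.25 m/s.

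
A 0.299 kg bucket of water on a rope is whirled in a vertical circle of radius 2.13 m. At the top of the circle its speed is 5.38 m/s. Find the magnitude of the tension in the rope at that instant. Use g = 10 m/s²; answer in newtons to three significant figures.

1.07 N

At the top, both T and the weight mg point inward (toward the centre), so T + mg = mv²/r.
T = m(v²/r − g) = 0.299 × ((5.38)²/2.13 − 10.0) = 0.299 × (13.59 − 10.0) = 0.299 × 3.589 = 1.073 N.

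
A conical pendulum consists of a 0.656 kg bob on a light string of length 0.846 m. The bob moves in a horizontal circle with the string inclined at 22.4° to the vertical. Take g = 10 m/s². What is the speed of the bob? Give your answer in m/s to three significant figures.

The radius of the circle is r = L sinθ = 0.846 × sin 22.4° = 0.3224 m.
Horizontally T sinθ = mv²/r and vertically T cosθ = mg, so tanθ = v²/(rg).
v = √(r g tanθ) = √(0.3224 × 10.0 × 0.4122) = √1.329 = 1.153 m/s.

1.15 m/s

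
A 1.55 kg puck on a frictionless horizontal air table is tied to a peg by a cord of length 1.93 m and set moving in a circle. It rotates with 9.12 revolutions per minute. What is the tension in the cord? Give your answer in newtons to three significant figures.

ω = 9.12 rev/min × 2π/60 = 0.9550 rad/s, so v = ωr = 0.9550 × 1.93 = 1.843 m/s.
The tension is the only horizontal force, so it supplies the full centripetal force: T = m v²/r = 1.55 × (1.843)²/1.93 = 1.55 × 3.398/1.93 = 2.729 N.

2.73 N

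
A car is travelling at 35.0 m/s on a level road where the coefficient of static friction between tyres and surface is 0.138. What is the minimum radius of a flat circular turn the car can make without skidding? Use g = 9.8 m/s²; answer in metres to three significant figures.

At the limit, μ_s m g = m v²/r, so r_min = v²/(μ_s g) = (35.0)²/(0.138 × 9.8) = 1225/1.352 = 905.8 m.

906 m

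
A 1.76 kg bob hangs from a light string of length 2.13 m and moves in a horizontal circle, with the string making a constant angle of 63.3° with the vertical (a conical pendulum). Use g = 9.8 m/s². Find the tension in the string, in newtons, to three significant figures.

Vertically the bob has no acceleration, so T cosθ = mg.
T = mg/cosθ = 1.76 × 9.8 / cos 63.3° = 17.25/0.4493 = 38.39 N.

38.4 N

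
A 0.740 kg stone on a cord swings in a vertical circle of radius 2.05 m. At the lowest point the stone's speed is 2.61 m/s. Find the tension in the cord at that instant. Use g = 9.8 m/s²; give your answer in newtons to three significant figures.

9.71 N

At the lowest point, T points up (toward the centre) and the weight mg points down (away from the centre), so the net inward force is T − mg = mv²/r.
T = m(v²/r + g) = 0.740 × ((2.61)²/2.05 + 9.8) = 0.740 × (3.323 + 9.8) = 0.740 × 13.12 = 9.711 N.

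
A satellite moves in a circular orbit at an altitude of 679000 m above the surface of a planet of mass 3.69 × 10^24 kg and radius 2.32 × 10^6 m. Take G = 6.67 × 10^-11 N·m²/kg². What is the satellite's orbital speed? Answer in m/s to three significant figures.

Orbital radius r = R + h = 2.32 × 10^6 + 679000 = 2.999 × 10^6 m.
Gravity supplies the centripetal force: G M m / r² = m v² / r, so v = √(GM/r).
v = √(6.67 × 10^-11 × 3.69 × 10^24 / 2.999 × 10^6) = √(8.207 × 10^7) = 9059 m/s.

9060 m/s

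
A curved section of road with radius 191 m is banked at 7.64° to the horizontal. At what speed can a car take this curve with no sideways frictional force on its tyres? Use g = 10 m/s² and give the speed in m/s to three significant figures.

On a frictionless banked curve, N sinθ = mv²/r and N cosθ = mg, so tanθ = v²/(rg).
v = √(r g tanθ) = √(191 × 10.0 × tan 7.64°) = √(191 × 10.0 × 0.1341) = √256.2 = 16.01 m/s.

16.0 m/s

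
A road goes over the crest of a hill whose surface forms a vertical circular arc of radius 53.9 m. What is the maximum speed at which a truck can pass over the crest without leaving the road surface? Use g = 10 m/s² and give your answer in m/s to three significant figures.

23.2 m/s

At the crest the centre of the circle is below the truck, so the net downward (centripetal) force is mg − N = mv²/r.
The truck leaves the road when N → 0, giving v_max = √(g r) = √(10.0 × 53.9) = 23.22 m/s.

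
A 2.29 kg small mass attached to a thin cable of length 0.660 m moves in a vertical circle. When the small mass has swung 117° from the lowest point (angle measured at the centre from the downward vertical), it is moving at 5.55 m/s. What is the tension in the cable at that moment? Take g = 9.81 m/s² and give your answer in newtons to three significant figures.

96.7 N

Take the radial direction toward the centre of the circle as positive. The component of the weight along the string toward the centre is −mg cos φ (φ measured from the bottom), so Newton's second law along the string gives T − mg cos φ = m v²/r.
cos 117° = -0.4540, so T = m(v²/r + g cos φ) = 2.29 × ((5.55)²/0.660 + 9.81 × -0.4540) = 2.29 × (46.67 + (-4.454)) = 2.29 × 42.22 = 96.68 N.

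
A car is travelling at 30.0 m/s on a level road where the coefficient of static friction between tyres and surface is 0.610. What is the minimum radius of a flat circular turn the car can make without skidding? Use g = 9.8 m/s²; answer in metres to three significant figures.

151 m

At the limit, μ_s m g = m v²/r, so r_min = v²/(μ_s g) = (30.0)²/(0.610 × 9.8) = 900.0/5.978 = 150.6 m.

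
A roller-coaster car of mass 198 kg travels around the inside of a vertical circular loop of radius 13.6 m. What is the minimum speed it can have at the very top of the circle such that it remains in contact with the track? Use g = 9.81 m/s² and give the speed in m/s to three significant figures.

At the top, both weight mg and N point toward the centre: N + mg = mv²/r.
At minimum speed N → 0, so mg = mv_min²/r ⇒ v_min = √(g r) = √(9.81 × 13.6) = 11.55 m/s.

11.6 m/s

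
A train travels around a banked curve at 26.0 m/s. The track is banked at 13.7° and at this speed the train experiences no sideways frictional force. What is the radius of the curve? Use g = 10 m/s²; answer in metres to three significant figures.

Frictionless banking: tanθ = v²/(rg), so r = v²/(g tanθ).
r = (26.0)²/(10.0 × tan 13.7°) = 676.0/(10.0 × 0.2438) = 676.0/2.438 = 277.3 m.

277 m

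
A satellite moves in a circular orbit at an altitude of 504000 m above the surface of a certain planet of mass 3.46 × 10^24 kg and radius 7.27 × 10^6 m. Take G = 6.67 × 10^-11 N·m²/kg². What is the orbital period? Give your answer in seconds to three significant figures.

8960 s

r = R + h = 7.27 × 10^6 + 504000 = 7.774 × 10^6 m. Gravity provides the centripetal force: G M m / r² = m v² / r ⇒ v = √(GM/r) = 5449 m/s.
T = 2πr/v = 2π × 7.774 × 10^6 / 5449 = 8965 s.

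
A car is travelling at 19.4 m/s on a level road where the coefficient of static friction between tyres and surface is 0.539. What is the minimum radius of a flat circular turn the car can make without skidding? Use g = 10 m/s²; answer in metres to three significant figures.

At the limit, μ_s m g = m v²/r, so r_min = v²/(μ_s g) = (19.4)²/(0.539 × 10.0) = 376.4/5.390 = 69.83 m.

69.8 m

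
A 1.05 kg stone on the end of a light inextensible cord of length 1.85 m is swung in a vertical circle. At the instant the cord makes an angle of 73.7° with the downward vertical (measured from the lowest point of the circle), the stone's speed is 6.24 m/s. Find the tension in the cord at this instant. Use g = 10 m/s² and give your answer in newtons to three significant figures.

25.0 N

Take the radial direction toward the centre of the circle as positive. The component of the weight along the string toward the centre is −mg cos φ (φ measured from the bottom), so Newton's second law along the string gives T − mg cos φ = m v²/r.
cos 73.7° = 0.2807, so T = m(v²/r + g cos φ) = 1.05 × ((6.24)²/1.85 + 10.0 × 0.2807) = 1.05 × (21.05 + (2.807)) = 1.05 × 23.85 = 25.05 N.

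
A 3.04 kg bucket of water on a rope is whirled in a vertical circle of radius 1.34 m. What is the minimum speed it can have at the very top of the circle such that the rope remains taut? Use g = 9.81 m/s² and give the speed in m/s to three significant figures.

3.63 m/s

At the highest point the centre is directly below, so both the weight and T act inward: T + mg = mv²/r.
At minimum speed T → 0, so mg = mv_min²/r ⇒ v_min = √(g r) = √(9.81 × 1.34) = 3.626 m/s.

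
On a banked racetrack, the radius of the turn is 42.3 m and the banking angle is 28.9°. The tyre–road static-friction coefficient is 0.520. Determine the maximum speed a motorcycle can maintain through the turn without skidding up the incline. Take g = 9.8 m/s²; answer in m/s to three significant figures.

25.0 m/s

At the maximum speed, friction acts down the slope at its limiting value f = μN. Radially (horizontal, toward centre): N sinθ + μN cosθ = mv²/r. Vertically: N cosθ − μN sinθ = mg.
Dividing: v² = r g (sinθ + μcosθ)/(cosθ − μsinθ).
sinθ + μcosθ = 0.4833 + 0.520×0.8755 = 0.9385; cosθ − μsinθ = 0.8755 − 0.520×0.4833 = 0.6242.
v² = 42.3 × 9.8 × 0.9385/0.6242 = 623.3 m²/s², so v = 24.97 m/s.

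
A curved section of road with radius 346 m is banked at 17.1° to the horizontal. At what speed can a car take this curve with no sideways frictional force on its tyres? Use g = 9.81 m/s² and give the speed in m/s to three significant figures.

32.3 m/s

On a frictionless banked curve, N sinθ = mv²/r and N cosθ = mg, so tanθ = v²/(rg).
v = √(r g tanθ) = √(346 × 9.81 × tan 17.1°) = √(346 × 9.81 × 0.3076) = √1044 = 32.31 m/s.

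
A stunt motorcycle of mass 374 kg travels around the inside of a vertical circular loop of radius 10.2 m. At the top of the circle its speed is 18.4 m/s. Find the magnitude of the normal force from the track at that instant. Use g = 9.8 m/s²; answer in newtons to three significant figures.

8750 N

At the top, both N and the weight mg point inward (toward the centre), so N + mg = mv²/r.
N = m(v²/r − g) = 374 × ((18.4)²/10.2 − 9.8) = 374 × (33.19 − 9.8) = 374 × 23.39 = 8749 N.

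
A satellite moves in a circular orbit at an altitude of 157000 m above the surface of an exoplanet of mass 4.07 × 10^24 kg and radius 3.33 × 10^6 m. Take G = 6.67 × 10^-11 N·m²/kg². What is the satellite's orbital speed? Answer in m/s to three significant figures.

8820 m/s

Orbital radius r = R + h = 3.33 × 10^6 + 157000 = 3.487 × 10^6 m.
Gravity supplies the centripetal force: G M m / r² = m v² / r, so v = √(GM/r).
v = √(6.67 × 10^-11 × 4.07 × 10^24 / 3.487 × 10^6) = √(7.785 × 10^7) = 8823 m/s.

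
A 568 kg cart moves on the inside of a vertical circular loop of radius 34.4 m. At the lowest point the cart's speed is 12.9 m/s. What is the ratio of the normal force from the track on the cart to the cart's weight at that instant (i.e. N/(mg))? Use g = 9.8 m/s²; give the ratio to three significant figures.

1.49

At the bottom, N − mg = mv²/r, so N = m(v²/r + g) and N/(mg) = v²/(rg) + 1 = (12.9)²/(34.4 × 9.8) + 1 = 0.4936 + 1 = 1.494.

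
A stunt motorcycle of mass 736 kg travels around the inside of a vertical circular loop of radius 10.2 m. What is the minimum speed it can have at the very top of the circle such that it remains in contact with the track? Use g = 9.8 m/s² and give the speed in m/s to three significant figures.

10.0 m/s

At the highest point the centre is directly below, so both the weight and N act inward: N + mg = mv²/r.
At minimum speed N → 0, so mg = mv_min²/r ⇒ v_min = √(g r) = √(9.8 × 10.2) = 9.998 m/s.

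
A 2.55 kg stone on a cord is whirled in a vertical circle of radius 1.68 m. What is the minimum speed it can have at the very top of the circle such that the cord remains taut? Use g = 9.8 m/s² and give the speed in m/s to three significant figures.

4.06 m/s

At the highest point the centre is directly below, so both the weight and T act inward: T + mg = mv²/r.
At minimum speed T → 0, so mg = mv_min²/r ⇒ v_min = √(g r) = √(9.8 × 1.68) = 4.058 m/s.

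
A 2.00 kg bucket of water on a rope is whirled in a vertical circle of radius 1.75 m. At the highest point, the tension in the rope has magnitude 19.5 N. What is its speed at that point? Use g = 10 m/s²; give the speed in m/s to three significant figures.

5.88 m/s

At the top, T + mg = mv²/r, so v = √(r(T/m + g)) = √(1.75 × (19.5/2.00 + 10.0)) = √(1.75 × 19.75) = √34.56 = 5.879 m/s.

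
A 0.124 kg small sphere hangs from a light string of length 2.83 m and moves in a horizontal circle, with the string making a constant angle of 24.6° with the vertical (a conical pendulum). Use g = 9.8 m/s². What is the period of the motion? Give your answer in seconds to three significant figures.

3.22 s

r = L sinθ = 1.178 m. From T sinθ = mω²r and T cosθ = mg: tanθ = ω²r/g, so ω² = g tanθ / r = g/(L cosθ).
ω = √(g/(L cosθ)) = √(9.8/(2.83 × 0.9092)) = √3.809 = 1.952 rad/s.
Period = 2π/ω = 3.220 s.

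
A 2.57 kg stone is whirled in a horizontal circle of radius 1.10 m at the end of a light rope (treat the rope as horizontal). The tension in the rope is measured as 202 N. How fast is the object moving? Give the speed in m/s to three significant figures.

T = m v²/r ⇒ v = √(T r / m) = √(202 × 1.10 / 2.57) = √86.46 = 9.298 m/s.

9.30 m/s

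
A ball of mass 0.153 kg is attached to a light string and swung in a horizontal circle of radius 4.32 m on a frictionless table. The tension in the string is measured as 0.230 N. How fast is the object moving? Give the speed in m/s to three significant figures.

T = m v²/r ⇒ v = √(T r / m) = √(0.230 × 4.32 / 0.153) = √6.494 = 2.548 m/s.

2.55 m/s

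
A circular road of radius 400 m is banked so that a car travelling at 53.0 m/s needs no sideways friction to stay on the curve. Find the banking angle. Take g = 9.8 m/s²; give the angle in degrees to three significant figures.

35.6°

With no friction, the horizontal component of the normal force provides the centripetal force: N sinθ = mv²/r, while N cosθ = mg vertically.
Dividing: tanθ = v²/(r g) = (53.0)²/(400 × 9.8) = 2809/3920 = 0.7166.
θ = arctan(0.7166) = 35.62°.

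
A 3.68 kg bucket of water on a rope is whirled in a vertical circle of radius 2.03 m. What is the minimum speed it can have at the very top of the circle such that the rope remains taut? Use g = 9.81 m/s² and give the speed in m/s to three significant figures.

4.46 m/s

At the top, both weight mg and T point toward the centre: T + mg = mv²/r.
At minimum speed T → 0, so mg = mv_min²/r ⇒ v_min = √(g r) = √(9.81 × 2.03) = 4.463 m/s.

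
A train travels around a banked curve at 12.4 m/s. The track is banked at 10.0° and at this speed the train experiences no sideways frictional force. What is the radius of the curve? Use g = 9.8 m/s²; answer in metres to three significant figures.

Frictionless banking: tanθ = v²/(rg), so r = v²/(g tanθ).
r = (12.4)²/(9.8 × tan 10.0°) = 153.8/(9.8 × 0.1763) = 153.8/1.728 = 88.98 m.

89.0 m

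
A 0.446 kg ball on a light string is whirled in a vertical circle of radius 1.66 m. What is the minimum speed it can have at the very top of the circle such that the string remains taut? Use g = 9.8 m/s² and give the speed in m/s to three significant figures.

At the top, both weight mg and T point toward the centre: T + mg = mv²/r.
At minimum speed T → 0, so mg = mv_min²/r ⇒ v_min = √(g r) = √(9.8 × 1.66) = 4.033 m/s.

4.03 m/s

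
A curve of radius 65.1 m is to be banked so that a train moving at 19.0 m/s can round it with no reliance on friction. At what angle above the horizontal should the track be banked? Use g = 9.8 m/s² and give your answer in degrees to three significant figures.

With no friction, the horizontal component of the normal force provides the centripetal force: N sinθ = mv²/r, while N cosθ = mg vertically.
Dividing: tanθ = v²/(r g) = (19.0)²/(65.1 × 9.8) = 361.0/638.0 = 0.5658.
θ = arctan(0.5658) = 29.50°.

29.5°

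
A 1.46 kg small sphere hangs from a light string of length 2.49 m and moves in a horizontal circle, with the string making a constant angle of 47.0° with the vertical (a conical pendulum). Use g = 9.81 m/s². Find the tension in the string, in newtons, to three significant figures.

Vertically the bob has no acceleration, so T cosθ = mg.
T = mg/cosθ = 1.46 × 9.81 / cos 47.0° = 14.32/0.6820 = 21.00 N.

21.0 N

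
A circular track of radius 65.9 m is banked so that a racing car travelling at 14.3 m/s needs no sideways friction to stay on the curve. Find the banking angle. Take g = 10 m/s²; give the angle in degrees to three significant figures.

17.2°

With no friction, the horizontal component of the normal force provides the centripetal force: N sinθ = mv²/r, while N cosθ = mg vertically.
Dividing: tanθ = v²/(r g) = (14.3)²/(65.9 × 10.0) = 204.5/659.0 = 0.3103.
θ = arctan(0.3103) = 17.24°.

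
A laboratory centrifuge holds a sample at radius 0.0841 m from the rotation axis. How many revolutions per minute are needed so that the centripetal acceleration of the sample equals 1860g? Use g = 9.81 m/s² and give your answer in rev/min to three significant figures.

Require ω²r = 1860g, so ω = √(1860 × 9.81/0.0841) = 465.8 rad/s.
In rev/min: ω × 60/(2π) = 465.8 × 60/(2π) = 4448 rev/min.

4450 rev/min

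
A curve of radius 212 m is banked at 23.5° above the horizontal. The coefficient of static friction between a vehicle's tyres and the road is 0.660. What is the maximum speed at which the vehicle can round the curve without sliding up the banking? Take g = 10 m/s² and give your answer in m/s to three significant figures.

At the maximum speed, friction acts down the slope at its limiting value f = μN. Radially (horizontal, toward centre): N sinθ + μN cosθ = mv²/r. Vertically: N cosθ − μN sinθ = mg.
Dividing: v² = r g (sinθ + μcosθ)/(cosθ − μsinθ).
sinθ + μcosθ = 0.3987 + 0.660×0.9171 = 1.004; cosθ − μsinθ = 0.9171 − 0.660×0.3987 = 0.6539.
v² = 212 × 10.0 × 1.004/0.6539 = 3255 m²/s², so v = 57.05 m/s.

57.1 m/s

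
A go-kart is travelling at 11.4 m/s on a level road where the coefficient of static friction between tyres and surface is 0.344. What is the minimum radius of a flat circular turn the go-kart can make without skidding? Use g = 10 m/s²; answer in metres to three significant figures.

At the limit, μ_s m g = m v²/r, so r_min = v²/(μ_s g) = (11.4)²/(0.344 × 10.0) = 130.0/3.440 = 37.78 m.

37.8 m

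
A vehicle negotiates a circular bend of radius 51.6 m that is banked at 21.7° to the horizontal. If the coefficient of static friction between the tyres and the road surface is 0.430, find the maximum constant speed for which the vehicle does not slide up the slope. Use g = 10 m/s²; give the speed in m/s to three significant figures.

22.7 m/s

At the maximum speed, friction acts down the slope at its limiting value f = μN. Radially (horizontal, toward centre): N sinθ + μN cosθ = mv²/r. Vertically: N cosθ − μN sinθ = mg.
Dividing: v² = r g (sinθ + μcosθ)/(cosθ − μsinθ).
sinθ + μcosθ = 0.3697 + 0.430×0.9291 = 0.7693; cosθ − μsinθ = 0.9291 − 0.430×0.3697 = 0.7701.
v² = 51.6 × 10.0 × 0.7693/0.7701 = 515.4 m²/s², so v = 22.70 m/s.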